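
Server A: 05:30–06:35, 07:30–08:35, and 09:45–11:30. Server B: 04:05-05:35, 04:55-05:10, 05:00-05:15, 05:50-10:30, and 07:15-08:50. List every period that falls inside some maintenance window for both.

05:30-05:35, 05:50-06:35, 07:30-08:35, 09:45-10:30

Merge the second list: 04:05-05:35, 05:50-10:30.
05:30-06:35 ∩ B → 05:30-05:35, 05:50-06:35.
07:30-08:35 ∩ B → 07:30-08:35.
09:45-11:30 ∩ B → 09:45-10:30.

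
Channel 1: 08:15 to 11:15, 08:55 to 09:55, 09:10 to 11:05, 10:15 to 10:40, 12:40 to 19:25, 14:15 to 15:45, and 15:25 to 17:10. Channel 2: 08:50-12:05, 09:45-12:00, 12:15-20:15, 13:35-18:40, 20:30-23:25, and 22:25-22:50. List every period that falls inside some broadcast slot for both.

Merge the first list: 08:15–11:15, 12:40–19:25.
Merge the second list: 08:50–12:05, 12:15–20:15, 20:30–23:25.
08:15–11:15 meets the second set on 08:50–11:15.
12:40–19:25 meets the second set on 12:40–19:25.

08:50–11:15, 12:40–19:25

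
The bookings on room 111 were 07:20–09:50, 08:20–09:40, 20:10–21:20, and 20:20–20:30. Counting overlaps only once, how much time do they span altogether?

Merged: 07:20-09:50, 20:10-21:20.
Lengths: 2 h 30 min + 1 h 10 min = 3 h 40 min.

3 h 40 min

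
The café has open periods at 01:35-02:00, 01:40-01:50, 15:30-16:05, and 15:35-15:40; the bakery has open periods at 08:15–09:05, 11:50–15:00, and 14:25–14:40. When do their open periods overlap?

Merge the first list: 01:35–02:00, 15:30–16:05.
Merge the second list: 08:15–09:05, 11:50–15:00.
01:35–02:00 falls entirely outside B.
15:30–16:05 falls entirely outside B.
No overlap.

none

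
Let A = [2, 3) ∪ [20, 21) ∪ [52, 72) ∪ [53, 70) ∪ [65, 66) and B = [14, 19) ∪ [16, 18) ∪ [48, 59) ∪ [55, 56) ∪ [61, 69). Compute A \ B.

[2, 3) ∪ [20, 21) ∪ [59, 61) ∪ [69, 72)

First set merges to [2, 3), [20, 21), [52, 72).
Second set merges to [14, 19), [48, 59), [61, 69).
[2, 3): no B overlap → unchanged.
[20, 21): no B overlap → unchanged.
[52, 72) minus B → [59, 61), [69, 72).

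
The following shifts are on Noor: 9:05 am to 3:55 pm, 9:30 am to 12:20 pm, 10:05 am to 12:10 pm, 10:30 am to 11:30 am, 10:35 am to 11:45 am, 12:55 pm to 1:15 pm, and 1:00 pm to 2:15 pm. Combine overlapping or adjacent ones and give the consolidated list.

9:30 am–12:20 pm overlaps/touches 9:05 am–3:55 pm → extend to 9:05 am–3:55 pm.
10:05 am–12:10 pm overlaps/touches 9:05 am–3:55 pm → extend to 9:05 am–3:55 pm.
10:30 am–11:30 am overlaps/touches 9:05 am–3:55 pm → extend to 9:05 am–3:55 pm.
10:35 am–11:45 am overlaps/touches 9:05 am–3:55 pm → extend to 9:05 am–3:55 pm.
12:55 pm–1:15 pm overlaps/touches 9:05 am–3:55 pm → extend to 9:05 am–3:55 pm.
1:00 pm–2:15 pm overlaps/touches 9:05 am–3:55 pm → extend to 9:05 am–3:55 pm.

9:05 am–3:55 pm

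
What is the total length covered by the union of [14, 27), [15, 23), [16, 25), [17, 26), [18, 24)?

Merged: [14, 27).
Length: 13.

13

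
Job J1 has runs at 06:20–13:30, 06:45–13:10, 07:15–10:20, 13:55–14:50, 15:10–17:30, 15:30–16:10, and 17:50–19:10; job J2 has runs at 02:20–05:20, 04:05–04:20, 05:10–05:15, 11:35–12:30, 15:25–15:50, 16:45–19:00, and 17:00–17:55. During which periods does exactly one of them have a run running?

Merge the first list: 06:20–13:30, 13:55–14:50, 15:10–17:30, 17:50–19:10.
Merge the second list: 02:20–05:20, 11:35–12:30, 15:25–15:50, 16:45–19:00.
A but not B: 06:20–11:35, 12:30–13:30, 13:55–14:50, 15:10–15:25, 15:50–16:45, 19:00–19:10.
B but not A: 02:20–05:20, 17:30–17:50.
Combining gives A △ B.

02:20–05:20, 06:20–11:35, 12:30–13:30, 13:55–14:50, 15:10–15:25, 15:50–16:45, 17:30–17:50, 19:00–19:10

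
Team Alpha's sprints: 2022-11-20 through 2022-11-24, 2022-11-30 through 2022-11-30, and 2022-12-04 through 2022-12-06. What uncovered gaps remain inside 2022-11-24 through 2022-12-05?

2022-11-25 through 2022-11-29, 2022-12-01 through 2022-12-03

Covered (merged): 2022-11-20 through 2022-11-24, 2022-11-30 through 2022-11-30, 2022-12-04 through 2022-12-06.
Uncovered inside 2022-11-24 through 2022-12-05: 2022-11-25 through 2022-11-29, 2022-12-01 through 2022-12-03.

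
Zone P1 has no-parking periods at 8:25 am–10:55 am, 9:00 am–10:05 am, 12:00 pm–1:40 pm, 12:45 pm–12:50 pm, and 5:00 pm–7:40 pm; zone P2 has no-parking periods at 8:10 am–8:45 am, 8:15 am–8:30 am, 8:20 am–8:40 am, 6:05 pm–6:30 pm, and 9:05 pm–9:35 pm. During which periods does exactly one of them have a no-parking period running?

8:10 am–8:25 am, 8:45 am–10:55 am, 12:00 pm–1:40 pm, 5:00 pm–6:05 pm, 6:30 pm–7:40 pm, 9:05 pm–9:35 pm

First set merges to 8:25 am–10:55 am, 12:00 pm–1:40 pm, 5:00 pm–7:40 pm.
Second set merges to 8:10 am–8:45 am, 6:05 pm–6:30 pm, 9:05 pm–9:35 pm.
A \ B = 8:45 am–10:55 am, 12:00 pm–1:40 pm, 5:00 pm–6:05 pm, 6:30 pm–7:40 pm.
B \ A = 8:10 am–8:25 am, 9:05 pm–9:35 pm.
Union of the two gives the symmetric difference.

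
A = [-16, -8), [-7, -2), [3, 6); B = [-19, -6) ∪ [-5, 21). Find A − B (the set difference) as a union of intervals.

[-16, -8): entirely removed.
[-7, -2) \ B = [-6, -5).
[3, 6): entirely removed.

[-6, -5)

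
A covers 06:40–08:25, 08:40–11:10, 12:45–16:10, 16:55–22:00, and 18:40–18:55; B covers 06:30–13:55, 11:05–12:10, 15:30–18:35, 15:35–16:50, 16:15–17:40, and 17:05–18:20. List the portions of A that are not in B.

Merge the first list: 06:40–08:25, 08:40–11:10, 12:45–16:10, 16:55–22:00.
Merge the second list: 06:30–13:55, 15:30–18:35.
06:40–08:25 lies entirely inside B → drops out.
08:40–11:10 lies entirely inside B → drops out.
12:45–16:10 with B removed leaves 13:55–15:30.
16:55–22:00 with B removed leaves 18:35–22:00.

13:55–15:30, 18:35–22:00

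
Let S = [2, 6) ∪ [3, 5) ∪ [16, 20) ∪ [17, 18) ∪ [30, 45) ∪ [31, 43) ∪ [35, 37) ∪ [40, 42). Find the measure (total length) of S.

Merged: [2, 6), [16, 20), [30, 45).
Lengths: 4 + 4 + 15 = 23.

23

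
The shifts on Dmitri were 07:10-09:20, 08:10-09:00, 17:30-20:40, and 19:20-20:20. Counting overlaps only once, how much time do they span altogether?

5 h 20 min

Merged: 07:10–09:20, 17:30–20:40.
Lengths: 2 h 10 min + 3 h 10 min = 5 h 20 min.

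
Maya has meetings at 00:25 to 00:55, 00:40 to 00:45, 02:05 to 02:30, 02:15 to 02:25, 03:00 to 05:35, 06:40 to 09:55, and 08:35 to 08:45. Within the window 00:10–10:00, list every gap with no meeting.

Covered (merged): 00:25–00:55, 02:05–02:30, 03:00–05:35, 06:40–09:55.
Uncovered inside 00:10–10:00: 00:10–00:25, 00:55–02:05, 02:30–03:00, 05:35–06:40, 09:55–10:00.

00:10–00:25, 00:55–02:05, 02:30–03:00, 05:35–06:40, 09:55–10:00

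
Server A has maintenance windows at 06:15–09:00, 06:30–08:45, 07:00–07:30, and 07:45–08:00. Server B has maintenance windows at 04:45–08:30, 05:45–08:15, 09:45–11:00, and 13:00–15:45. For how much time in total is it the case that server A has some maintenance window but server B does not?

First set merges to 06:15–09:00.
Second set merges to 04:45–08:30, 09:45–11:00, 13:00–15:45.
A \ B = 08:30–09:00.
Total: 30 min.

30 min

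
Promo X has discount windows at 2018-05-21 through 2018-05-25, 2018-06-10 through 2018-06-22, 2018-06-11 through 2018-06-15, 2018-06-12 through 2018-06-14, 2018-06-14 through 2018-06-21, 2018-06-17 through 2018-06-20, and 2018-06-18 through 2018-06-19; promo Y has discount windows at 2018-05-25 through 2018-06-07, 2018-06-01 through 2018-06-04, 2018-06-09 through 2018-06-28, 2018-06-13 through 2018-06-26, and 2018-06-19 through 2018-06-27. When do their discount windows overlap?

A, merged: 2018-05-21 through 2018-05-25, 2018-06-10 through 2018-06-22.
B, merged: 2018-05-25 through 2018-06-07, 2018-06-09 through 2018-06-28.
2018-05-21 through 2018-05-25 ∩ B → 2018-05-25 through 2018-05-25.
2018-06-10 through 2018-06-22 ∩ B → 2018-06-10 through 2018-06-22.

2018-05-25 through 2018-05-25, 2018-06-10 through 2018-06-22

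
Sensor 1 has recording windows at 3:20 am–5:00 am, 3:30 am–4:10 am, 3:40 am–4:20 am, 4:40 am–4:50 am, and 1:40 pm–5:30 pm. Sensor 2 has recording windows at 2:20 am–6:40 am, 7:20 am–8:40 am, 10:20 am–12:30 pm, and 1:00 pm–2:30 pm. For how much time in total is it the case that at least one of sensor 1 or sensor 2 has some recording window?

Merge the first list: 3:20 am–5:00 am, 1:40 pm–5:30 pm.
A ∪ B = 2:20 am–6:40 am, 7:20 am–8:40 am, 10:20 am–12:30 pm, 1:00 pm–5:30 pm.
Total: 4 h 20 min + 1 h 20 min + 2 h 10 min + 4 h 30 min = 12 h 20 min.

12 h 20 min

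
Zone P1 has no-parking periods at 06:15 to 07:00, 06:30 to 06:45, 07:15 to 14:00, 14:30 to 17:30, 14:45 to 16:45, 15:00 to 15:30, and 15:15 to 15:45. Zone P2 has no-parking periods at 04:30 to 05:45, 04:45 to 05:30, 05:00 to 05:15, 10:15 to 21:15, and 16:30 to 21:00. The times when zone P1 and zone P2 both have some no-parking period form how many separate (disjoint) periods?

2

Merge the first list: 06:15–07:00, 07:15–14:00, 14:30–17:30.
Merge the second list: 04:30–05:45, 10:15–21:15.
A ∩ B = 10:15–14:00, 14:30–17:30.
That is 2 disjoint pieces.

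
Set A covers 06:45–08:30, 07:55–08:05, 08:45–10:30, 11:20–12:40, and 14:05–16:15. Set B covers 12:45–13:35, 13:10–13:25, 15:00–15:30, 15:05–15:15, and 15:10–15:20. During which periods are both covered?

15:00–15:30

A, merged: 06:45–08:30, 08:45–10:30, 11:20–12:40, 14:05–16:15.
B, merged: 12:45–13:35, 15:00–15:30.
06:45–08:30 falls entirely outside B.
08:45–10:30 falls entirely outside B.
11:20–12:40 falls entirely outside B.
14:05–16:15 overlaps B on 15:00–15:30.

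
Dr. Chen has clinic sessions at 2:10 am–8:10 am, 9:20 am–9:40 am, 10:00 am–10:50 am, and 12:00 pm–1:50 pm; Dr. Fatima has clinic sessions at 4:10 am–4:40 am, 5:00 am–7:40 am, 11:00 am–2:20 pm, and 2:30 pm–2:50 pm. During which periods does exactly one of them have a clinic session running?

A but not B: 2:10 am-4:10 am, 4:40 am-5:00 am, 7:40 am-8:10 am, 9:20 am-9:40 am, 10:00 am-10:50 am.
B but not A: 11:00 am-12:00 pm, 1:50 pm-2:20 pm, 2:30 pm-2:50 pm.
Combining gives A △ B.

2:10 am-4:10 am, 4:40 am-5:00 am, 7:40 am-8:10 am, 9:20 am-9:40 am, 10:00 am-10:50 am, 11:00 am-12:00 pm, 1:50 pm-2:20 pm, 2:30 pm-2:50 pm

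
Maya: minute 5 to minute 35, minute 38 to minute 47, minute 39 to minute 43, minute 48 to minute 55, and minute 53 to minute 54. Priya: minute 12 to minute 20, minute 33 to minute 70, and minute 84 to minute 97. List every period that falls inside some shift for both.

minute 12 to minute 20, minute 33 to minute 35, minute 38 to minute 47, minute 48 to minute 55

A, merged: minute 5 to minute 35, minute 38 to minute 47, minute 48 to minute 55.
minute 5 to minute 35 overlaps B on minute 12 to minute 20, minute 33 to minute 35.
minute 38 to minute 47 overlaps B on minute 38 to minute 47.
minute 48 to minute 55 overlaps B on minute 48 to minute 55.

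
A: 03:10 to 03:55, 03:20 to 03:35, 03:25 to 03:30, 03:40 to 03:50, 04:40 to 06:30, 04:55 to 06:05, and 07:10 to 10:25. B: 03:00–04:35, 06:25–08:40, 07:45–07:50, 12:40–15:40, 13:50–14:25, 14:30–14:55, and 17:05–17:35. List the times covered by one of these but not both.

A, merged: 03:10–03:55, 04:40–06:30, 07:10–10:25.
B, merged: 03:00–04:35, 06:25–08:40, 12:40–15:40, 17:05–17:35.
Only in the first: 04:40–06:25, 08:40–10:25.
Only in the second: 03:00–03:10, 03:55–04:35, 06:30–07:10, 12:40–15:40, 17:05–17:35.
Together these are the periods covered by exactly one.

03:00–03:10, 03:55–04:35, 04:40–06:25, 06:30–07:10, 08:40–10:25, 12:40–15:40, 17:05–17:35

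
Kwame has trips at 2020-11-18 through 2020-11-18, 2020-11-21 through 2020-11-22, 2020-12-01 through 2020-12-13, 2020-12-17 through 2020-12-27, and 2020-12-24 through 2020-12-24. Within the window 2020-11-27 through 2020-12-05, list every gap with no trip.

2020-11-27 through 2020-11-30

The merged coverage is 2020-11-18 through 2020-11-18, 2020-11-21 through 2020-11-22, 2020-12-01 through 2020-12-13, 2020-12-17 through 2020-12-27.
Uncovered inside 2020-11-27 through 2020-12-05: 2020-11-27 through 2020-11-30.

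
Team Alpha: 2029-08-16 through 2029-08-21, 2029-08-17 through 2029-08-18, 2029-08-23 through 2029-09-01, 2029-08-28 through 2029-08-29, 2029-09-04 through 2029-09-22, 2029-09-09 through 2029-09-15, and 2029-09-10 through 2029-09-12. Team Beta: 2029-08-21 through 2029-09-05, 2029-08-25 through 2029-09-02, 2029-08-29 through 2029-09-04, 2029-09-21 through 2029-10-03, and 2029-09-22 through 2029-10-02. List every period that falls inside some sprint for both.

First set merges to 2029-08-16 through 2029-08-21, 2029-08-23 through 2029-09-01, 2029-09-04 through 2029-09-22.
Second set merges to 2029-08-21 through 2029-09-05, 2029-09-21 through 2029-10-03.
2029-08-16 through 2029-08-21 meets the second set on 2029-08-21 through 2029-08-21.
2029-08-23 through 2029-09-01 meets the second set on 2029-08-23 through 2029-09-01.
2029-09-04 through 2029-09-22 meets the second set on 2029-09-04 through 2029-09-05, 2029-09-21 through 2029-09-22.

2029-08-21 through 2029-08-21, 2029-08-23 through 2029-09-01, 2029-09-04 through 2029-09-05, 2029-09-21 through 2029-09-22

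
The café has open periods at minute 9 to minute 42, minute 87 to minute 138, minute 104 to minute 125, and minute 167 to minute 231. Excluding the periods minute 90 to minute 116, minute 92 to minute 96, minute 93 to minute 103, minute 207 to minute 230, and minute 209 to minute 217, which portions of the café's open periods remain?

minute 9 to minute 42, minute 87 to minute 90, minute 116 to minute 138, minute 167 to minute 207, minute 230 to minute 231

A, merged: minute 9 to minute 42, minute 87 to minute 138, minute 167 to minute 231.
B, merged: minute 90 to minute 116, minute 207 to minute 230.
minute 9 to minute 42: no B overlap → unchanged.
minute 87 to minute 138 minus B → minute 87 to minute 90, minute 116 to minute 138.
minute 167 to minute 231 minus B → minute 167 to minute 207, minute 230 to minute 231.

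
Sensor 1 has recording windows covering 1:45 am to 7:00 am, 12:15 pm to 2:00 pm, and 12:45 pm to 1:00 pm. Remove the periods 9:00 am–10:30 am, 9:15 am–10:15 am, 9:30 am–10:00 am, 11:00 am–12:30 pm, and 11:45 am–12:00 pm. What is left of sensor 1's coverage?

1:45 am-7:00 am, 12:30 pm-2:00 pm

Merge the first list: 1:45 am-7:00 am, 12:15 pm-2:00 pm.
Merge the second list: 9:00 am-10:30 am, 11:00 am-12:30 pm.
1:45 am-7:00 am: nothing removed.
12:15 pm-2:00 pm \ B = 12:30 pm-2:00 pm.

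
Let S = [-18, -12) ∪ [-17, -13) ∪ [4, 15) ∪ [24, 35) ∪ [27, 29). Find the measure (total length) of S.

28

Merged: [-18, -12), [4, 15), [24, 35).
Lengths: 6 + 11 + 11 = 28.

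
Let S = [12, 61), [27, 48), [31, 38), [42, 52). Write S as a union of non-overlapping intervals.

[27, 48) overlaps/touches [12, 61) → extend to [12, 61).
[31, 38) overlaps/touches [12, 61) → extend to [12, 61).
[42, 52) overlaps/touches [12, 61) → extend to [12, 61).

[12, 61)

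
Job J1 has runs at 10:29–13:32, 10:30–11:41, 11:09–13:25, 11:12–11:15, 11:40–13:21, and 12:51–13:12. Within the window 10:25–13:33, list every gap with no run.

The merged coverage is 10:29–13:32.
Gaps within 10:25–13:33: 10:25–10:29, 13:32–13:33.

10:25–10:29, 13:32–13:33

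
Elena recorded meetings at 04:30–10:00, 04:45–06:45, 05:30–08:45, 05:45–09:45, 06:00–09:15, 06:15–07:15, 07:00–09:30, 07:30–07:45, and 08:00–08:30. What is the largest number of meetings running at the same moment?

6

At 06:15, 6 of the intervals are simultaneously active.
No point has more.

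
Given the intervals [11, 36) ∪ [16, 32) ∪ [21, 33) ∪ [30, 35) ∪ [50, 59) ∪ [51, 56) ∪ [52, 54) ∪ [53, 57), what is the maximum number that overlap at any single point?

4

Sweep endpoints in order; track running count of active intervals.
Peak of 4 reached at 30.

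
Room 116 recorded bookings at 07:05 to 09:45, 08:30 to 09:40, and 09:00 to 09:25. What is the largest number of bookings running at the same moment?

Sweep endpoints in order; track running count of active intervals.
Peak of 3 reached at 09:00.

3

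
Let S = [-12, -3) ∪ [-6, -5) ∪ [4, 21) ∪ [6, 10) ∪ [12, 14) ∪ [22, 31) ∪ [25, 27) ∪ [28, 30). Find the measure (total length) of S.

35

Merged: [-12, -3), [4, 21), [22, 31).
Lengths: 9 + 17 + 9 = 35.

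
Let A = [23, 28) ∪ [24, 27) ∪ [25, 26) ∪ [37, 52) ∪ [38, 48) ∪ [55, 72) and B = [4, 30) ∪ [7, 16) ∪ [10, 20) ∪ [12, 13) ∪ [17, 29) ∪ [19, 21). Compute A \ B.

Merge the first list: [23, 28), [37, 52), [55, 72).
Merge the second list: [4, 30).
[23, 28): entirely removed.
[37, 52): nothing removed.
[55, 72): nothing removed.

[37, 52) ∪ [55, 72)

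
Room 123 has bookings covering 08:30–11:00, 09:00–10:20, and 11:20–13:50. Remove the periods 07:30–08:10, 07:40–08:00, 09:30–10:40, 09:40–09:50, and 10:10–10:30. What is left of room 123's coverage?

A, merged: 08:30–11:00, 11:20–13:50.
B, merged: 07:30–08:10, 09:30–10:40.
08:30–11:00 with B removed leaves 08:30–09:30, 10:40–11:00.
11:20–13:50 is untouched.

08:30–09:30, 10:40–11:00, 11:20–13:50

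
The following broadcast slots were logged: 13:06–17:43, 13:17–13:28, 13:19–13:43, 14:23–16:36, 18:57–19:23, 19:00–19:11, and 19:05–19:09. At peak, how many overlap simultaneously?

Walk the sorted start/end points keeping a running depth.
The depth first hits 3 at 13:19.

3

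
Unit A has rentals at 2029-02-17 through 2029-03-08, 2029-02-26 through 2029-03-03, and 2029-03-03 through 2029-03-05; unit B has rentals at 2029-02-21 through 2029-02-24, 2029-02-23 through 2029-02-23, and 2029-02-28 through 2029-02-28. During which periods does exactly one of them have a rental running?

A, merged: 2029-02-17 through 2029-03-08.
B, merged: 2029-02-21 through 2029-02-24, 2029-02-28 through 2029-02-28.
A but not B: 2029-02-17 through 2029-02-20, 2029-02-25 through 2029-02-27, 2029-03-01 through 2029-03-08.
B but not A: none.
Combining gives A △ B.

2029-02-17 through 2029-02-20, 2029-02-25 through 2029-02-27, 2029-03-01 through 2029-03-08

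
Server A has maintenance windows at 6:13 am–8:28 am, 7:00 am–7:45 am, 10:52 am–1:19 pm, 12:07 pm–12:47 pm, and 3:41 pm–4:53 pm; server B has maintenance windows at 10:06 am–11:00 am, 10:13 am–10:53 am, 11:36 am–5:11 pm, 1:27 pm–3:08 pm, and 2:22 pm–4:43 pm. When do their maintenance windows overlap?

Merge the first list: 6:13 am-8:28 am, 10:52 am-1:19 pm, 3:41 pm-4:53 pm.
Merge the second list: 10:06 am-11:00 am, 11:36 am-5:11 pm.
6:13 am-8:28 am meets no B interval.
10:52 am-1:19 pm ∩ B → 10:52 am-11:00 am, 11:36 am-1:19 pm.
3:41 pm-4:53 pm ∩ B → 3:41 pm-4:53 pm.

10:52 am-11:00 am, 11:36 am-1:19 pm, 3:41 pm-4:53 pm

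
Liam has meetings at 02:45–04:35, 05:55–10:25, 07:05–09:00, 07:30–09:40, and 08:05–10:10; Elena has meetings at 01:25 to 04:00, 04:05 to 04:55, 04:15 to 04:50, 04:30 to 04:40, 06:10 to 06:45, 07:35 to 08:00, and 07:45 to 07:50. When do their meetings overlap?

02:45-04:00, 04:05-04:35, 06:10-06:45, 07:35-08:00

A, merged: 02:45-04:35, 05:55-10:25.
B, merged: 01:25-04:00, 04:05-04:55, 06:10-06:45, 07:35-08:00.
02:45-04:35 overlaps B on 02:45-04:00, 04:05-04:35.
05:55-10:25 overlaps B on 06:10-06:45, 07:35-08:00.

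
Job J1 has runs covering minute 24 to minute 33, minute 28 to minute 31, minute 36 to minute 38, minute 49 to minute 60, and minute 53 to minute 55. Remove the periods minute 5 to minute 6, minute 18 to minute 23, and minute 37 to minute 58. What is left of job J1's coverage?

minute 24 to minute 33, minute 36 to minute 37, minute 58 to minute 60

Merge the first list: minute 24 to minute 33, minute 36 to minute 38, minute 49 to minute 60.
minute 24 to minute 33: no B overlap → unchanged.
minute 36 to minute 38 minus B → minute 36 to minute 37.
minute 49 to minute 60 minus B → minute 58 to minute 60.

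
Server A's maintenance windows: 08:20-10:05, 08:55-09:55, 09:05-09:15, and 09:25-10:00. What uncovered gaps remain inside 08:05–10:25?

08:05–08:20, 10:05–10:25

Covered (merged): 08:20–10:05.
Gaps within 08:05–10:25: 08:05–08:20, 10:05–10:25.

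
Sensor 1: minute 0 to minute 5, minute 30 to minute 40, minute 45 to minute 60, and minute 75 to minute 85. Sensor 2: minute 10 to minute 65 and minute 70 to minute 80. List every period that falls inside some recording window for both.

minute 30 to minute 40, minute 45 to minute 60, minute 75 to minute 80

minute 0 to minute 5 meets no B interval.
minute 30 to minute 40 ∩ B → minute 30 to minute 40.
minute 45 to minute 60 ∩ B → minute 45 to minute 60.
minute 75 to minute 85 ∩ B → minute 75 to minute 80.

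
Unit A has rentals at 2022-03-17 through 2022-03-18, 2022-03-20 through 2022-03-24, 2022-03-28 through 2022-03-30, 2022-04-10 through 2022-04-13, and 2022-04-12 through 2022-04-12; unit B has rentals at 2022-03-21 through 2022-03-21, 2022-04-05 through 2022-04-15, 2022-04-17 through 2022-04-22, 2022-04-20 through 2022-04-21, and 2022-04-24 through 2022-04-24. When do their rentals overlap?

Merge the first list: 2022-03-17 through 2022-03-18, 2022-03-20 through 2022-03-24, 2022-03-28 through 2022-03-30, 2022-04-10 through 2022-04-13.
Merge the second list: 2022-03-21 through 2022-03-21, 2022-04-05 through 2022-04-15, 2022-04-17 through 2022-04-22, 2022-04-24 through 2022-04-24.
2022-03-17 through 2022-03-18: no overlap with the second set.
2022-03-20 through 2022-03-24 meets the second set on 2022-03-21 through 2022-03-21.
2022-03-28 through 2022-03-30: no overlap with the second set.
2022-04-10 through 2022-04-13 meets the second set on 2022-04-10 through 2022-04-13.

2022-03-21 through 2022-03-21, 2022-04-10 through 2022-04-13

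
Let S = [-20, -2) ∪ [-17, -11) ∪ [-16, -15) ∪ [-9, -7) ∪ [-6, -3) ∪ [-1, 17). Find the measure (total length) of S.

Merged: [-20, -2), [-1, 17).
Lengths: 18 + 18 = 36.

36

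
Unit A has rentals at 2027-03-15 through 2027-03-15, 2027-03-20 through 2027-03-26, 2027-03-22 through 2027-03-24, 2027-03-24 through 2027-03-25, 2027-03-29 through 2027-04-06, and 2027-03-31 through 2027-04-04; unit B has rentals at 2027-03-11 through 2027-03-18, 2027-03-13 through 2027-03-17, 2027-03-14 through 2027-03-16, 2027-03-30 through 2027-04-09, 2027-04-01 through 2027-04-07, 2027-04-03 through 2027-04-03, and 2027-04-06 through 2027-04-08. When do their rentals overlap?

2027-03-15 through 2027-03-15, 2027-03-30 through 2027-04-06

Merge the first list: 2027-03-15 through 2027-03-15, 2027-03-20 through 2027-03-26, 2027-03-29 through 2027-04-06.
Merge the second list: 2027-03-11 through 2027-03-18, 2027-03-30 through 2027-04-09.
2027-03-15 through 2027-03-15 ∩ B → 2027-03-15 through 2027-03-15.
2027-03-20 through 2027-03-26 meets no B interval.
2027-03-29 through 2027-04-06 ∩ B → 2027-03-30 through 2027-04-06.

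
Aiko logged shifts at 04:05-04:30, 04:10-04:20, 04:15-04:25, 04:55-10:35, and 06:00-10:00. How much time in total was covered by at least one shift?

6 h 5 min

Merged: 04:05–04:30, 04:55–10:35.
Lengths: 25 min + 5 h 40 min = 6 h 5 min.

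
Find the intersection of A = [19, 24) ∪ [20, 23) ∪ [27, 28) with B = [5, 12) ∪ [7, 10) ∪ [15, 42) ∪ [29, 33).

[19, 24) ∪ [27, 28)

A, merged: [19, 24), [27, 28).
B, merged: [5, 12), [15, 42).
[19, 24) meets the second set on [19, 24).
[27, 28) meets the second set on [27, 28).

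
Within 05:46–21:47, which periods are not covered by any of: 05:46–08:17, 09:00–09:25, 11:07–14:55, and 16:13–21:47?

After merging, the occupied span is 05:46–08:17, 09:00–09:25, 11:07–14:55, 16:13–21:47.
Uncovered inside 05:46–21:47: 08:17–09:00, 09:25–11:07, 14:55–16:13.

08:17–09:00, 09:25–11:07, 14:55–16:13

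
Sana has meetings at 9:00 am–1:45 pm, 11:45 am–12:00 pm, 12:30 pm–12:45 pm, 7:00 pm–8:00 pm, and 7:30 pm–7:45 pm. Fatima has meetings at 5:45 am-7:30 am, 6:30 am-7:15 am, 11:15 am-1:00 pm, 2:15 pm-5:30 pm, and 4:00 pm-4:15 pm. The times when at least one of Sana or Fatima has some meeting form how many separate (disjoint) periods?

4

A, merged: 9:00 am–1:45 pm, 7:00 pm–8:00 pm.
B, merged: 5:45 am–7:30 am, 11:15 am–1:00 pm, 2:15 pm–5:30 pm.
A ∪ B = 5:45 am–7:30 am, 9:00 am–1:45 pm, 2:15 pm–5:30 pm, 7:00 pm–8:00 pm.
That is 4 disjoint pieces.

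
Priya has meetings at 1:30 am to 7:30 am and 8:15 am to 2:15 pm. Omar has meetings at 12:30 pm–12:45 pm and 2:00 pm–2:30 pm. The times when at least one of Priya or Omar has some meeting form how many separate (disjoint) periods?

2

A ∪ B = 1:30 am–7:30 am, 8:15 am–2:30 pm.
That is 2 disjoint pieces.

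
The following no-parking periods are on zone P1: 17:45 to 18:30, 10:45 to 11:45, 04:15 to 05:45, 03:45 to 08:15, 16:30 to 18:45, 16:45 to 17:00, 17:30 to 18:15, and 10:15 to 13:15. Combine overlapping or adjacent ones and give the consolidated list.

Sort by start: 03:45-08:15, 04:15-05:45, 10:15-13:15, 10:45-11:45, 16:30-18:45, 16:45-17:00, 17:30-18:15, 17:45-18:30.
04:15-05:45 overlaps/touches 03:45-08:15 → extend to 03:45-08:15.
10:15-13:15 is disjoint → start new block.
10:45-11:45 overlaps/touches 10:15-13:15 → extend to 10:15-13:15.
16:30-18:45 is disjoint → start new block.
16:45-17:00 overlaps/touches 16:30-18:45 → extend to 16:30-18:45.
17:30-18:15 overlaps/touches 16:30-18:45 → extend to 16:30-18:45.
17:45-18:30 overlaps/touches 16:30-18:45 → extend to 16:30-18:45.

03:45-08:15, 10:15-13:15, 16:30-18:45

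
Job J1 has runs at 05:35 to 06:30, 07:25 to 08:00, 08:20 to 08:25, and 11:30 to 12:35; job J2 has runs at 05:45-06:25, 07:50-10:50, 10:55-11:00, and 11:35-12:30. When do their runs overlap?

05:35–06:30 meets the second set on 05:45–06:25.
07:25–08:00 meets the second set on 07:50–08:00.
08:20–08:25 meets the second set on 08:20–08:25.
11:30–12:35 meets the second set on 11:35–12:30.

05:45–06:25, 07:50–08:00, 08:20–08:25, 11:35–12:30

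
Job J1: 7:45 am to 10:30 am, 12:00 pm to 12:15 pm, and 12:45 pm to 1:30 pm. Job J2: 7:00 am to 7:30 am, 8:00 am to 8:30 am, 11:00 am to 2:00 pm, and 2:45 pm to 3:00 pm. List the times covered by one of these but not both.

7:00 am-7:30 am, 7:45 am-8:00 am, 8:30 am-10:30 am, 11:00 am-12:00 pm, 12:15 pm-12:45 pm, 1:30 pm-2:00 pm, 2:45 pm-3:00 pm

Only in the first: 7:45 am-8:00 am, 8:30 am-10:30 am.
Only in the second: 7:00 am-7:30 am, 11:00 am-12:00 pm, 12:15 pm-12:45 pm, 1:30 pm-2:00 pm, 2:45 pm-3:00 pm.
Together these are the periods covered by exactly one.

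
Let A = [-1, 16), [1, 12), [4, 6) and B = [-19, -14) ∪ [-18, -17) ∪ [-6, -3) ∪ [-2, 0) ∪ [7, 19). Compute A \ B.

Merge the first list: [-1, 16).
Merge the second list: [-19, -14), [-6, -3), [-2, 0), [7, 19).
[-1, 16) minus B → [0, 7).

[0, 7)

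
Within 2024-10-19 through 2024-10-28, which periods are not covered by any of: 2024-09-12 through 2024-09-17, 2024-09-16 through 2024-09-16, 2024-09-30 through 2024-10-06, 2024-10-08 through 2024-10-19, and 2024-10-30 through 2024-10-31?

2024-10-20 through 2024-10-28

After merging, the occupied span is 2024-09-12 through 2024-09-17, 2024-09-30 through 2024-10-06, 2024-10-08 through 2024-10-19, 2024-10-30 through 2024-10-31.
Uncovered inside 2024-10-19 through 2024-10-28: 2024-10-20 through 2024-10-28.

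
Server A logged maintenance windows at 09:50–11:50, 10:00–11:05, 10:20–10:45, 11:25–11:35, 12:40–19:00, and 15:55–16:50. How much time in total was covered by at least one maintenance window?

8 h 20 min

Merged: 09:50–11:50, 12:40–19:00.
Lengths: 2 h + 6 h 20 min = 8 h 20 min.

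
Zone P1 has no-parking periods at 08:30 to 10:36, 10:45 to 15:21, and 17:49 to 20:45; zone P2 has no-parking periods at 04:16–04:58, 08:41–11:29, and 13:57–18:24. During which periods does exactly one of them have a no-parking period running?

Only in the first: 08:30–08:41, 11:29–13:57, 18:24–20:45.
Only in the second: 04:16–04:58, 10:36–10:45, 15:21–17:49.
Together these are the periods covered by exactly one.

04:16–04:58, 08:30–08:41, 10:36–10:45, 11:29–13:57, 15:21–17:49, 18:24–20:45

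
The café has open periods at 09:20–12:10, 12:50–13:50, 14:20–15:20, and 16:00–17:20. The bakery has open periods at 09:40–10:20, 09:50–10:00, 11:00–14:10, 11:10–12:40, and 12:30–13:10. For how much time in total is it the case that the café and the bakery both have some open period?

2 h 50 min

B, merged: 09:40–10:20, 11:00–14:10.
A ∩ B = 09:40–10:20, 11:00–12:10, 12:50–13:50.
Total: 40 min + 1 h 10 min + 1 h = 2 h 50 min.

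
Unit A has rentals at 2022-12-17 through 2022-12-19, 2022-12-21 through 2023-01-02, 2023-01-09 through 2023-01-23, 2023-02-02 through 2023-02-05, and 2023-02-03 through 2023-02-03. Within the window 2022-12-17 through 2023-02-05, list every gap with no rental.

2022-12-20 through 2022-12-20, 2023-01-03 through 2023-01-08, 2023-01-24 through 2023-02-01

Covered (merged): 2022-12-17 through 2022-12-19, 2022-12-21 through 2023-01-02, 2023-01-09 through 2023-01-23, 2023-02-02 through 2023-02-05.
Uncovered inside 2022-12-17 through 2023-02-05: 2022-12-20 through 2022-12-20, 2023-01-03 through 2023-01-08, 2023-01-24 through 2023-02-01.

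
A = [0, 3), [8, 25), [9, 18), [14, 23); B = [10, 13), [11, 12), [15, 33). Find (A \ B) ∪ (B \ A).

[0, 3) ∪ [8, 10) ∪ [13, 15) ∪ [25, 33)

Merge the first list: [0, 3), [8, 25).
Merge the second list: [10, 13), [15, 33).
A but not B: [0, 3), [8, 10), [13, 15).
B but not A: [25, 33).
Combining gives A △ B.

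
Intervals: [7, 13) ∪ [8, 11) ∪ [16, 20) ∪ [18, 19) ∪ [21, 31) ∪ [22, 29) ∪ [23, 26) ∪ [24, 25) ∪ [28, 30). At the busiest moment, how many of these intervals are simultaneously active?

4

Sweep endpoints in order; track running count of active intervals.
Peak of 4 reached at 24.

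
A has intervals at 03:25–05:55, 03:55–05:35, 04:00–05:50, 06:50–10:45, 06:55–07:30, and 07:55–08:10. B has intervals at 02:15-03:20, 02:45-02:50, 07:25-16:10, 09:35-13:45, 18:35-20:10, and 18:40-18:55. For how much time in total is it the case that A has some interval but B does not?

First set merges to 03:25–05:55, 06:50–10:45.
Second set merges to 02:15–03:20, 07:25–16:10, 18:35–20:10.
A \ B = 03:25–05:55, 06:50–07:25.
Total: 2 h 30 min + 35 min = 3 h 5 min.

3 h 5 min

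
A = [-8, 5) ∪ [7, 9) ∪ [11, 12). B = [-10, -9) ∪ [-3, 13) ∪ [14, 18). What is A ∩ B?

[-3, 5) ∪ [7, 9) ∪ [11, 12)

[-8, 5) ∩ B → [-3, 5).
[7, 9) ∩ B → [7, 9).
[11, 12) ∩ B → [11, 12).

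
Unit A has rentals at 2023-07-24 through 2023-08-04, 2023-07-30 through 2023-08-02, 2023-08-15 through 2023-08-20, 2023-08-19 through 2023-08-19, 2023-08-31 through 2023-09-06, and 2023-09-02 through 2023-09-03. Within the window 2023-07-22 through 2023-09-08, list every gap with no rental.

The merged coverage is 2023-07-24 through 2023-08-04, 2023-08-15 through 2023-08-20, 2023-08-31 through 2023-09-06.
Uncovered inside 2023-07-22 through 2023-09-08: 2023-07-22 through 2023-07-23, 2023-08-05 through 2023-08-14, 2023-08-21 through 2023-08-30, 2023-09-07 through 2023-09-08.

2023-07-22 through 2023-07-23, 2023-08-05 through 2023-08-14, 2023-08-21 through 2023-08-30, 2023-09-07 through 2023-09-08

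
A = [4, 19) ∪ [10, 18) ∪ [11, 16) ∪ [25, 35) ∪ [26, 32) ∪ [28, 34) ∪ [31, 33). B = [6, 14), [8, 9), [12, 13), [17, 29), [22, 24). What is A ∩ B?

[6, 14) ∪ [17, 19) ∪ [25, 29)

Merge the first list: [4, 19), [25, 35).
Merge the second list: [6, 14), [17, 29).
[4, 19) ∩ B → [6, 14), [17, 19).
[25, 35) ∩ B → [25, 29).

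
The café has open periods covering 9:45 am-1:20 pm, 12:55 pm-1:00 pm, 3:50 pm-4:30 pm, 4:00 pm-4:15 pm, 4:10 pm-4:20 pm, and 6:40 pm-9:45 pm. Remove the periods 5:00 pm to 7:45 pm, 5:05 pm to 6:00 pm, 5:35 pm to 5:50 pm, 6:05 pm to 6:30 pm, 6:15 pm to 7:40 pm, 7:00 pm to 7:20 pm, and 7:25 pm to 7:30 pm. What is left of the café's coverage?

9:45 am-1:20 pm, 3:50 pm-4:30 pm, 7:45 pm-9:45 pm

A, merged: 9:45 am-1:20 pm, 3:50 pm-4:30 pm, 6:40 pm-9:45 pm.
B, merged: 5:00 pm-7:45 pm.
9:45 am-1:20 pm: nothing removed.
3:50 pm-4:30 pm: nothing removed.
6:40 pm-9:45 pm \ B = 7:45 pm-9:45 pm.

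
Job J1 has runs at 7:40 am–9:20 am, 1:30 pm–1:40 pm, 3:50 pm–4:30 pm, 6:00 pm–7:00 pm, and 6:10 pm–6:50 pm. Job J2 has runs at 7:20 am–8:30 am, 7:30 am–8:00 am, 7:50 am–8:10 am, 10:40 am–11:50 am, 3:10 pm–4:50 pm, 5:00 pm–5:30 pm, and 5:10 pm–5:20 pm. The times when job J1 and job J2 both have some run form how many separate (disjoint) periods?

A, merged: 7:40 am–9:20 am, 1:30 pm–1:40 pm, 3:50 pm–4:30 pm, 6:00 pm–7:00 pm.
B, merged: 7:20 am–8:30 am, 10:40 am–11:50 am, 3:10 pm–4:50 pm, 5:00 pm–5:30 pm.
A ∩ B = 7:40 am–8:30 am, 3:50 pm–4:30 pm.
That is 2 disjoint pieces.

2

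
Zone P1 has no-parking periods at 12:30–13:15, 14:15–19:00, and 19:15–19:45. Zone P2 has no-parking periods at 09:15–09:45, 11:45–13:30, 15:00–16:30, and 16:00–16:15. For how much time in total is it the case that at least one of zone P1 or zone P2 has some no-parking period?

Second set merges to 09:15–09:45, 11:45–13:30, 15:00–16:30.
A ∪ B = 09:15–09:45, 11:45–13:30, 14:15–19:00, 19:15–19:45.
Total: 30 min + 1 h 45 min + 4 h 45 min + 30 min = 7 h 30 min.

7 h 30 min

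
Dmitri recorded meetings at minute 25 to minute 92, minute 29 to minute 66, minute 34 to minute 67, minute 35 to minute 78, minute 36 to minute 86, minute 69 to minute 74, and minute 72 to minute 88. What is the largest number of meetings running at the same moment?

5

Walk the sorted start/end points keeping a running depth.
The depth first hits 5 at minute 36.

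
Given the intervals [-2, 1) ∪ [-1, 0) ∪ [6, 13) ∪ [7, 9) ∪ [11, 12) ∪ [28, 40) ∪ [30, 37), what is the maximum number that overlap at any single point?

2

At -1, 2 of the intervals are simultaneously active.
No point has more.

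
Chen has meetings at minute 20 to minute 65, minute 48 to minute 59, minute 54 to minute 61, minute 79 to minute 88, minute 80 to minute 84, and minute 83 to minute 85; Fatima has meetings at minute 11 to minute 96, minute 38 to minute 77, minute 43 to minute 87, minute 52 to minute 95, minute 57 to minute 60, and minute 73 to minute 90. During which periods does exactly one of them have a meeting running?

First set merges to minute 20 to minute 65, minute 79 to minute 88.
Second set merges to minute 11 to minute 96.
A but not B: none.
B but not A: minute 11 to minute 20, minute 65 to minute 79, minute 88 to minute 96.
Combining gives A △ B.

minute 11 to minute 20, minute 65 to minute 79, minute 88 to minute 96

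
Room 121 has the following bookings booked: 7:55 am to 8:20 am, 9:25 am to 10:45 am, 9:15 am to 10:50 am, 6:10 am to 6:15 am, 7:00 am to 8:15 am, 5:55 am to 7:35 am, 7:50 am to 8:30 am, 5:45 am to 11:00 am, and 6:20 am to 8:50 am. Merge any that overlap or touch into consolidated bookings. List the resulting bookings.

Sort by start: 5:45 am-11:00 am, 5:55 am-7:35 am, 6:10 am-6:15 am, 6:20 am-8:50 am, 7:00 am-8:15 am, 7:50 am-8:30 am, 7:55 am-8:20 am, 9:15 am-10:50 am, 9:25 am-10:45 am.
5:55 am-7:35 am overlaps/touches 5:45 am-11:00 am → extend to 5:45 am-11:00 am.
6:10 am-6:15 am overlaps/touches 5:45 am-11:00 am → extend to 5:45 am-11:00 am.
6:20 am-8:50 am overlaps/touches 5:45 am-11:00 am → extend to 5:45 am-11:00 am.
7:00 am-8:15 am overlaps/touches 5:45 am-11:00 am → extend to 5:45 am-11:00 am.
7:50 am-8:30 am overlaps/touches 5:45 am-11:00 am → extend to 5:45 am-11:00 am.
7:55 am-8:20 am overlaps/touches 5:45 am-11:00 am → extend to 5:45 am-11:00 am.
9:15 am-10:50 am overlaps/touches 5:45 am-11:00 am → extend to 5:45 am-11:00 am.
9:25 am-10:45 am overlaps/touches 5:45 am-11:00 am → extend to 5:45 am-11:00 am.

5:45 am-11:00 am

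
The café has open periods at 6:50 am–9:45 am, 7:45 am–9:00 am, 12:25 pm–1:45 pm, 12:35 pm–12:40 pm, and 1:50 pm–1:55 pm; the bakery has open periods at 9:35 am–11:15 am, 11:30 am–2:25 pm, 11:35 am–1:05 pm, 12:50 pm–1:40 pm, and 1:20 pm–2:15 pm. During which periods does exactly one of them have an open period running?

6:50 am–9:35 am, 9:45 am–11:15 am, 11:30 am–12:25 pm, 1:45 pm–1:50 pm, 1:55 pm–2:25 pm

A, merged: 6:50 am–9:45 am, 12:25 pm–1:45 pm, 1:50 pm–1:55 pm.
B, merged: 9:35 am–11:15 am, 11:30 am–2:25 pm.
Only in the first: 6:50 am–9:35 am.
Only in the second: 9:45 am–11:15 am, 11:30 am–12:25 pm, 1:45 pm–1:50 pm, 1:55 pm–2:25 pm.
Together these are the periods covered by exactly one.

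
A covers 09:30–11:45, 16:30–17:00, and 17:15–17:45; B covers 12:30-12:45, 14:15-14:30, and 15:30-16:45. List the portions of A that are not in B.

09:30–11:45, 16:45–17:00, 17:15–17:45

09:30–11:45: no B overlap → unchanged.
16:30–17:00 minus B → 16:45–17:00.
17:15–17:45: no B overlap → unchanged.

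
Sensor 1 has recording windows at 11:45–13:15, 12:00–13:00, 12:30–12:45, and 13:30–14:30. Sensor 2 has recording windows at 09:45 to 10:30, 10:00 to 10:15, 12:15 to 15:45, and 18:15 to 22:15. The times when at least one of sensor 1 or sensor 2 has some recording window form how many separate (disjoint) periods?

3

A, merged: 11:45–13:15, 13:30–14:30.
B, merged: 09:45–10:30, 12:15–15:45, 18:15–22:15.
A ∪ B = 09:45–10:30, 11:45–15:45, 18:15–22:15.
That is 3 disjoint pieces.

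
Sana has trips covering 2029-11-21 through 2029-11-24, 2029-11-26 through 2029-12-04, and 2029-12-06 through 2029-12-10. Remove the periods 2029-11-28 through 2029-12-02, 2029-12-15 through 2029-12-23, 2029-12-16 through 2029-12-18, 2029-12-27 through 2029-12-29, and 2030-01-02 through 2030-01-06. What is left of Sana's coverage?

2029-11-21 through 2029-11-24, 2029-11-26 through 2029-11-27, 2029-12-03 through 2029-12-04, 2029-12-06 through 2029-12-10

B, merged: 2029-11-28 through 2029-12-02, 2029-12-15 through 2029-12-23, 2029-12-27 through 2029-12-29, 2030-01-02 through 2030-01-06.
2029-11-21 through 2029-11-24: nothing removed.
2029-11-26 through 2029-12-04 \ B = 2029-11-26 through 2029-11-27, 2029-12-03 through 2029-12-04.
2029-12-06 through 2029-12-10: nothing removed.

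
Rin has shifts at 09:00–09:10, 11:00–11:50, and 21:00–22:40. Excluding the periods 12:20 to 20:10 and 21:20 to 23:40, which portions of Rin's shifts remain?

09:00-09:10, 11:00-11:50, 21:00-21:20

09:00-09:10: nothing removed.
11:00-11:50: nothing removed.
21:00-22:40 \ B = 21:00-21:20.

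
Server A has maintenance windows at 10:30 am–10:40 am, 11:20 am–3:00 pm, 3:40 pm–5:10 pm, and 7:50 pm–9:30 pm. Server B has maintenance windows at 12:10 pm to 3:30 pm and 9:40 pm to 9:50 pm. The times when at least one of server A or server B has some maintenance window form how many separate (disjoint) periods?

A ∪ B = 10:30 am-10:40 am, 11:20 am-3:30 pm, 3:40 pm-5:10 pm, 7:50 pm-9:30 pm, 9:40 pm-9:50 pm.
That is 5 disjoint pieces.

5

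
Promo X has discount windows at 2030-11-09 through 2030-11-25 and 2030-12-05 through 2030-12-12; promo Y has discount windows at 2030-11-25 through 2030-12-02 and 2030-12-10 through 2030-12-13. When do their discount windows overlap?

2030-11-25 through 2030-11-25, 2030-12-10 through 2030-12-12

2030-11-09 through 2030-11-25 ∩ B → 2030-11-25 through 2030-11-25.
2030-12-05 through 2030-12-12 ∩ B → 2030-12-10 through 2030-12-12.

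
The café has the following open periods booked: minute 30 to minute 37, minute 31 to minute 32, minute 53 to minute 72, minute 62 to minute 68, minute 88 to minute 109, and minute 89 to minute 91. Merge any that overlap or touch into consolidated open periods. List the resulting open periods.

minute 30 to minute 37, minute 53 to minute 72, minute 88 to minute 109

minute 31 to minute 32 overlaps/touches minute 30 to minute 37 → extend to minute 30 to minute 37.
minute 53 to minute 72 is disjoint → start new block.
minute 62 to minute 68 overlaps/touches minute 53 to minute 72 → extend to minute 53 to minute 72.
minute 88 to minute 109 is disjoint → start new block.
minute 89 to minute 91 overlaps/touches minute 88 to minute 109 → extend to minute 88 to minute 109.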